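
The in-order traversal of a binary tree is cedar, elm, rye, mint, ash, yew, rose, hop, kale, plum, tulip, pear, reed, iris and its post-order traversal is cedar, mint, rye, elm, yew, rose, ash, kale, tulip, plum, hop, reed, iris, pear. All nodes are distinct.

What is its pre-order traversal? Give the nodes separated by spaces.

The last element of post-order is the root; it splits in-order into left and right subtrees.
Root pear: left subtree has 11 nodes {cedar, elm, rye, mint, ash, yew, rose, hop, kale, plum, tulip}, right has 2 {reed, iris}.
  Root hop: left subtree has 7 nodes {cedar, elm, rye, mint, ash, yew, rose}, right has 3 {kale, plum, tulip}.
    Root ash: left subtree has 4 nodes {cedar, elm, rye, mint}, right has 2 {yew, rose}.
      Root elm: left subtree has 1 node {cedar}, right has 2 {rye, mint}.
        Root rye: left subtree has 0 nodes { }, right has 1 {mint}.
      Root rose: left subtree has 1 node {yew}, right has 0 { }.
    Root plum: left subtree has 1 node {kale}, right has 1 {tulip}.
  Root iris: left subtree has 1 node {reed}, right has 0 { }.

pear hop ash elm cedar rye mint rose yew plum kale tulip iris reed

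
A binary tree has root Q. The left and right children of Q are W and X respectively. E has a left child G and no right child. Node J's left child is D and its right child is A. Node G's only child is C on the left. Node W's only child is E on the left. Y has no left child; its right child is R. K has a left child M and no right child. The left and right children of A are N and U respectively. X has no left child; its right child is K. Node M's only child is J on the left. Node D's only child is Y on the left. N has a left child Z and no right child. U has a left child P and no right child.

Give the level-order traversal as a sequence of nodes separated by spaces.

Q W X E K G M C J D A Y N U R Z P

Level-order visits nodes level by level from the root, left to right within each level.
Level 0: Q
Level 1: W, X
Level 2: E, K
Level 3: G, M
Level 4: C, J
Level 5: D, A
Level 6: Y, N, U
Level 7: R, Z, P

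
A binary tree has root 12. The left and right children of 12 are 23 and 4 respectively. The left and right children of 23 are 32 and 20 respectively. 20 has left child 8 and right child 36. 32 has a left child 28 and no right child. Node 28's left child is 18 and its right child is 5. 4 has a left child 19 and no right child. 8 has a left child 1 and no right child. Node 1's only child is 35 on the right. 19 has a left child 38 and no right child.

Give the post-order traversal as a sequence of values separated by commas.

Post-order visits the left subtree, then the right subtree, then the node.
At 12: go left to 23.
  At 23: go left to 32.
    At 32: go left to 28.
      At 28: go left to 18.
        18 is a leaf — visit 18.
      At 28: go right to 5.
        5 is a leaf — visit 5.
      Visit 28.
    At 32: no right child.
    Visit 32.
  At 23: go right to 20.
    At 20: go left to 8.
      At 8: go left to 1.
        At 1: no left child.
        At 1: go right to 35.
          35 is a leaf — visit 35.
        Visit 1.
      At 8: no right child.
      Visit 8.
    At 20: go right to 36.
      36 is a leaf — visit 36.
    Visit 20.
  Visit 23.
At 12: go right to 4.
  At 4: go left to 19.
    At 19: go left to 38.
      38 is a leaf — visit 38.
    At 19: no right child.
    Visit 19.
  At 4: no right child.
  Visit 4.
Visit 12.

18, 5, 28, 32, 35, 1, 8, 36, 20, 23, 38, 19, 4, 12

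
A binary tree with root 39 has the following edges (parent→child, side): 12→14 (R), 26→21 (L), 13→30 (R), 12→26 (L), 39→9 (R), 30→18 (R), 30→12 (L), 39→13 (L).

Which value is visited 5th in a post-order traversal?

18

Post-order visits the left subtree, then the right subtree, then the node.
At 39: go left to 13.
  At 13: no left child.
  At 13: go right to 30.
    At 30: go left to 12.
      At 12: go left to 26.
        At 26: go left to 21.
          21 is a leaf — visit 21.
        At 26: no right child.
        Visit 26.
      At 12: go right to 14.
        14 is a leaf — visit 14.
      Visit 12.
    At 30: go right to 18.
      18 is a leaf — visit 18.
    Visit 30.
  Visit 13.
At 39: go right to 9.
  9 is a leaf — visit 9.
Visit 39.
Full post-order sequence: 21, 26, 14, 12, 18, 30, 13, 9, 39.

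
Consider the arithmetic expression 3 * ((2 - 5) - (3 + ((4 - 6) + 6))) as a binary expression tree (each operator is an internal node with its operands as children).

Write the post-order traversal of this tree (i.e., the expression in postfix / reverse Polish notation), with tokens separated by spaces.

Post-order on an expression tree gives postfix notation: for each operator, emit left operand, right operand, then the operator.

3 2 5 - 3 4 6 - 6 + + - *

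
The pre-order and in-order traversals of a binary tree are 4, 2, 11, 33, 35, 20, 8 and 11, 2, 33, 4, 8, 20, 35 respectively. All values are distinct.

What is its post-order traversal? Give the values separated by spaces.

11 33 2 8 20 35 4

The first element of pre-order is the root; it splits in-order into left and right subtrees.
Root 4: left subtree has 3 nodes {11, 2, 33}, right has 3 {8, 20, 35}.
  Root 2: left subtree has 1 node {11}, right has 1 {33}.
  Root 35: left subtree has 2 nodes {8, 20}, right has 0 { }.
    Root 20: left subtree has 1 node {8}, right has 0 { }.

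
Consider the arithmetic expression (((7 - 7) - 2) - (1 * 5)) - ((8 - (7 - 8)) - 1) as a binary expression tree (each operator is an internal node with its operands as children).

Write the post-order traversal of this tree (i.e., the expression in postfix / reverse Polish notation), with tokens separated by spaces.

Post-order on an expression tree gives postfix notation: for each operator, emit left operand, right operand, then the operator.

7 7 - 2 - 1 5 * - 8 7 8 - - 1 - -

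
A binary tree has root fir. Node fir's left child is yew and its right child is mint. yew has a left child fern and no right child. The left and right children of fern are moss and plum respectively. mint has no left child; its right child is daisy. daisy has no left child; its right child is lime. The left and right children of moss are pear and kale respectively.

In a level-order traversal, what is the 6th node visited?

Level-order visits nodes level by level from the root, left to right within each level.
Level 0: fir
Level 1: yew, mint
Level 2: fern, daisy
Level 3: moss, plum, lime
Level 4: pear, kale
Full level-order sequence: fir, yew, mint, fern, daisy, moss, plum, lime, pear, kale.

moss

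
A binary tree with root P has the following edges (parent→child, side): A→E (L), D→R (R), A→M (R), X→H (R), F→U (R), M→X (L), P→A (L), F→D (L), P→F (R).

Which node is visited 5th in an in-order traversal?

M

In-order visits the left subtree, then the node, then the right subtree.
At P: go left to A.
  At A: go left to E.
    E is a leaf — visit E.
  Visit A.
  At A: go right to M.
    At M: go left to X.
      At X: no left child.
      Visit X.
      At X: go right to H.
        H is a leaf — visit H.
    Visit M.
    At M: no right child.
Visit P.
At P: go right to F.
  At F: go left to D.
    At D: no left child.
    Visit D.
    At D: go right to R.
      R is a leaf — visit R.
  Visit F.
  At F: go right to U.
    U is a leaf — visit U.
Full in-order sequence: E, A, X, H, M, P, D, R, F, U.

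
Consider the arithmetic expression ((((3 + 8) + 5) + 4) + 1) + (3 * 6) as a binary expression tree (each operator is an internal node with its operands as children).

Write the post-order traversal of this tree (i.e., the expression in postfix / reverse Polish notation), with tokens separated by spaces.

3 8 + 5 + 4 + 1 + 3 6 * +

Post-order on an expression tree gives postfix notation: for each operator, emit left operand, right operand, then the operator.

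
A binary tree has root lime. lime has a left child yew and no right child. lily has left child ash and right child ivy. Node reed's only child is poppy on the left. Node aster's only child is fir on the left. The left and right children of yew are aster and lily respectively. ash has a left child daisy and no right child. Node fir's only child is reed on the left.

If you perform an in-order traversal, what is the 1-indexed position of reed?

2

In-order visits the left subtree, then the node, then the right subtree.
At lime: go left to yew.
  At yew: go left to aster.
    At aster: go left to fir.
      At fir: go left to reed.
        At reed: go left to poppy.
          poppy is a leaf — visit poppy.
        Visit reed.
        At reed: no right child.
      Visit fir.
      At fir: no right child.
    Visit aster.
    At aster: no right child.
  Visit yew.
  At yew: go right to lily.
    At lily: go left to ash.
      At ash: go left to daisy.
        daisy is a leaf — visit daisy.
      Visit ash.
      At ash: no right child.
    Visit lily.
    At lily: go right to ivy.
      ivy is a leaf — visit ivy.
Visit lime.
At lime: no right child.
Full in-order sequence: poppy, reed, fir, aster, yew, daisy, ash, lily, ivy, lime.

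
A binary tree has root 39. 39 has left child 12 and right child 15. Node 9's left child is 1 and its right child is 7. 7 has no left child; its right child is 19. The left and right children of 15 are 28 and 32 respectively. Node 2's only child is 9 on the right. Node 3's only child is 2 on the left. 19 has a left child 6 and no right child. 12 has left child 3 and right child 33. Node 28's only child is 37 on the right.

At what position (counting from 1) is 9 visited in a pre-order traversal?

5

Pre-order visits the node, then its left subtree, then its right subtree.
Visit 39.
At 39: go left to 12.
  Visit 12.
  At 12: go left to 3.
    Visit 3.
    At 3: go left to 2.
      Visit 2.
      At 2: no left child.
      At 2: go right to 9.
        Visit 9.
        At 9: go left to 1.
          1 is a leaf — visit 1.
        At 9: go right to 7.
          Visit 7.
          At 7: no left child.
          At 7: go right to 19.
            Visit 19.
            At 19: go left to 6.
              6 is a leaf — visit 6.
            At 19: no right child.
    At 3: no right child.
  At 12: go right to 33.
    33 is a leaf — visit 33.
At 39: go right to 15.
  Visit 15.
  At 15: go left to 28.
    Visit 28.
    At 28: no left child.
    At 28: go right to 37.
      37 is a leaf — visit 37.
  At 15: go right to 32.
    32 is a leaf — visit 32.
Full pre-order sequence: 39, 12, 3, 2, 9, 1, 7, 19, 6, 33, 15, 28, 37, 32.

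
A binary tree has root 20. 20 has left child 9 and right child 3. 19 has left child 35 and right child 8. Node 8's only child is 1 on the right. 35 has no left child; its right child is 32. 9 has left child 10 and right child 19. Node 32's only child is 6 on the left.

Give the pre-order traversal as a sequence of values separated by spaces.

Pre-order visits the node, then its left subtree, then its right subtree.
Visit 20.
At 20: go left to 9.
  Visit 9.
  At 9: go left to 10.
    10 is a leaf — visit 10.
  At 9: go right to 19.
    Visit 19.
    At 19: go left to 35.
      Visit 35.
      At 35: no left child.
      At 35: go right to 32.
        Visit 32.
        At 32: go left to 6.
          6 is a leaf — visit 6.
        At 32: no right child.
    At 19: go right to 8.
      Visit 8.
      At 8: no left child.
      At 8: go right to 1.
        1 is a leaf — visit 1.
At 20: go right to 3.
  3 is a leaf — visit 3.

20 9 10 19 35 32 6 8 1 3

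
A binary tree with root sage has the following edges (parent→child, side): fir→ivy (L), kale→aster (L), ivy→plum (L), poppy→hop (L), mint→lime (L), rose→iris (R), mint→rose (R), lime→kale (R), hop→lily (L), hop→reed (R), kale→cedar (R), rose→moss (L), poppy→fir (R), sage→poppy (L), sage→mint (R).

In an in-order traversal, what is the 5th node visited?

plum

In-order visits the left subtree, then the node, then the right subtree.
At sage: go left to poppy.
  At poppy: go left to hop.
    At hop: go left to lily.
      lily is a leaf — visit lily.
    Visit hop.
    At hop: go right to reed.
      reed is a leaf — visit reed.
  Visit poppy.
  At poppy: go right to fir.
    At fir: go left to ivy.
      At ivy: go left to plum.
        plum is a leaf — visit plum.
      Visit ivy.
      At ivy: no right child.
    Visit fir.
    At fir: no right child.
Visit sage.
At sage: go right to mint.
  At mint: go left to lime.
    At lime: no left child.
    Visit lime.
    At lime: go right to kale.
      At kale: go left to aster.
        aster is a leaf — visit aster.
      Visit kale.
      At kale: go right to cedar.
        cedar is a leaf — visit cedar.
  Visit mint.
  At mint: go right to rose.
    At rose: go left to moss.
      moss is a leaf — visit moss.
    Visit rose.
    At rose: go right to iris.
      iris is a leaf — visit iris.
Full in-order sequence: lily, hop, reed, poppy, plum, ivy, fir, sage, lime, aster, kale, cedar, mint, moss, rose, iris.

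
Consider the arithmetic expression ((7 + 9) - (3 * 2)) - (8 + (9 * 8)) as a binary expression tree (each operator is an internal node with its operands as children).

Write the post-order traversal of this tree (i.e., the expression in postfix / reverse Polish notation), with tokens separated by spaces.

7 9 + 3 2 * - 8 9 8 * + -

Post-order on an expression tree gives postfix notation: for each operator, emit left operand, right operand, then the operator.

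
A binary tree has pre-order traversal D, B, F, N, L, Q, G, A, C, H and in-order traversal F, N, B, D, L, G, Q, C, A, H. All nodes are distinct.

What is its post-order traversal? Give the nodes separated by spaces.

The first element of pre-order is the root; it splits in-order into left and right subtrees.
Root D: left subtree has 3 nodes {F, N, B}, right has 6 {L, G, Q, C, A, H}.
  Root B: left subtree has 2 nodes {F, N}, right has 0 { }.
    Root F: left subtree has 0 nodes { }, right has 1 {N}.
  Root L: left subtree has 0 nodes { }, right has 5 {G, Q, C, A, H}.
    Root Q: left subtree has 1 node {G}, right has 3 {C, A, H}.
      Root A: left subtree has 1 node {C}, right has 1 {H}.

N F B G C H A Q L D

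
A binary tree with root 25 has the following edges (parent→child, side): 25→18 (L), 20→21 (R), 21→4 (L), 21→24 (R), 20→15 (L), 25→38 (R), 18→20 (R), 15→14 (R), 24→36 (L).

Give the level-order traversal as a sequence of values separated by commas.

Level-order visits nodes level by level from the root, left to right within each level.
Level 0: 25
Level 1: 18, 38
Level 2: 20
Level 3: 15, 21
Level 4: 14, 4, 24
Level 5: 36

25, 18, 38, 20, 15, 21, 14, 4, 24, 36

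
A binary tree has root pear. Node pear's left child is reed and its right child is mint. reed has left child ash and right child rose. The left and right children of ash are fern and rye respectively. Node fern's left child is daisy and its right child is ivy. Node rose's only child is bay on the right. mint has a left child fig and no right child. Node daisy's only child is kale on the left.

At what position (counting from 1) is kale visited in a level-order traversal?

12

Level-order visits nodes level by level from the root, left to right within each level.
Level 0: pear
Level 1: reed, mint
Level 2: ash, rose, fig
Level 3: fern, rye, bay
Level 4: daisy, ivy
Level 5: kale
Full level-order sequence: pear, reed, mint, ash, rose, fig, fern, rye, bay, daisy, ivy, kale.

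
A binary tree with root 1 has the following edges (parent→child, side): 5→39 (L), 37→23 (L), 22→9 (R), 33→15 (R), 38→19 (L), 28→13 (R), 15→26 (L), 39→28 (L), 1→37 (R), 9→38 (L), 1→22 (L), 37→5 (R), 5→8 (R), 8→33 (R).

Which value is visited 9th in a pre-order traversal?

39

Pre-order visits the node, then its left subtree, then its right subtree.
Visit 1.
At 1: go left to 22.
  Visit 22.
  At 22: no left child.
  At 22: go right to 9.
    Visit 9.
    At 9: go left to 38.
      Visit 38.
      At 38: go left to 19.
        19 is a leaf — visit 19.
      At 38: no right child.
    At 9: no right child.
At 1: go right to 37.
  Visit 37.
  At 37: go left to 23.
    23 is a leaf — visit 23.
  At 37: go right to 5.
    Visit 5.
    At 5: go left to 39.
      Visit 39.
      At 39: go left to 28.
        Visit 28.
        At 28: no left child.
        At 28: go right to 13.
          13 is a leaf — visit 13.
      At 39: no right child.
    At 5: go right to 8.
      Visit 8.
      At 8: no left child.
      At 8: go right to 33.
        Visit 33.
        At 33: no left child.
        At 33: go right to 15.
          Visit 15.
          At 15: go left to 26.
            26 is a leaf — visit 26.
          At 15: no right child.
Full pre-order sequence: 1, 22, 9, 38, 19, 37, 23, 5, 39, 28, 13, 8, 33, 15, 26.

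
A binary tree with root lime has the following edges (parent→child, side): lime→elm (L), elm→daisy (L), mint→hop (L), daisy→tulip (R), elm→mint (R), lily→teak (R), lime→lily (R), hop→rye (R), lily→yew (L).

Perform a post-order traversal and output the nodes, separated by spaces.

Post-order visits the left subtree, then the right subtree, then the node.
At lime: go left to elm.
  At elm: go left to daisy.
    At daisy: no left child.
    At daisy: go right to tulip.
      tulip is a leaf — visit tulip.
    Visit daisy.
  At elm: go right to mint.
    At mint: go left to hop.
      At hop: no left child.
      At hop: go right to rye.
        rye is a leaf — visit rye.
      Visit hop.
    At mint: no right child.
    Visit mint.
  Visit elm.
At lime: go right to lily.
  At lily: go left to yew.
    yew is a leaf — visit yew.
  At lily: go right to teak.
    teak is a leaf — visit teak.
  Visit lily.
Visit lime.

tulip daisy rye hop mint elm yew teak lily lime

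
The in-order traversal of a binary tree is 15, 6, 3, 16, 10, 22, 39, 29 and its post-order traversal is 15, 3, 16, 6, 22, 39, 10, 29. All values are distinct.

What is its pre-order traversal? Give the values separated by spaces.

The last element of post-order is the root; it splits in-order into left and right subtrees.
Root 29: left subtree has 7 nodes {15, 6, 3, 16, 10, 22, 39}, right has 0 { }.
  Root 10: left subtree has 4 nodes {15, 6, 3, 16}, right has 2 {22, 39}.
    Root 6: left subtree has 1 node {15}, right has 2 {3, 16}.
      Root 16: left subtree has 1 node {3}, right has 0 { }.
    Root 39: left subtree has 1 node {22}, right has 0 { }.

29 10 6 15 16 3 39 22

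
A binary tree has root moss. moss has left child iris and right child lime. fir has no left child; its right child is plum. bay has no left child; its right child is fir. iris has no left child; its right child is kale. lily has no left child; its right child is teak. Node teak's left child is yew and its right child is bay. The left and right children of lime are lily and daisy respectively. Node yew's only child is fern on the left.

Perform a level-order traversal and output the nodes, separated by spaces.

moss iris lime kale lily daisy teak yew bay fern fir plum

Level-order visits nodes level by level from the root, left to right within each level.
Level 0: moss
Level 1: iris, lime
Level 2: kale, lily, daisy
Level 3: teak
Level 4: yew, bay
Level 5: fern, fir
Level 6: plum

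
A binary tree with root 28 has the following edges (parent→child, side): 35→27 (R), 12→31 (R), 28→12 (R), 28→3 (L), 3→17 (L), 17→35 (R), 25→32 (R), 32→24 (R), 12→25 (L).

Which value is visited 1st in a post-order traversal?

27

Post-order visits the left subtree, then the right subtree, then the node.
At 28: go left to 3.
  At 3: go left to 17.
    At 17: no left child.
    At 17: go right to 35.
      At 35: no left child.
      At 35: go right to 27.
        27 is a leaf — visit 27.
      Visit 35.
    Visit 17.
  At 3: no right child.
  Visit 3.
At 28: go right to 12.
  At 12: go left to 25.
    At 25: no left child.
    At 25: go right to 32.
      At 32: no left child.
      At 32: go right to 24.
        24 is a leaf — visit 24.
      Visit 32.
    Visit 25.
  At 12: go right to 31.
    31 is a leaf — visit 31.
  Visit 12.
Visit 28.
Full post-order sequence: 27, 35, 17, 3, 24, 32, 25, 31, 12, 28.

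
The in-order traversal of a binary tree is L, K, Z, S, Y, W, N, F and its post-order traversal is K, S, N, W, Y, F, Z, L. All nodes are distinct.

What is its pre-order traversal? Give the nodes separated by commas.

L, Z, K, F, Y, S, W, N

The last element of post-order is the root; it splits in-order into left and right subtrees.
Root L: left subtree has 0 nodes { }, right has 7 {K, Z, S, Y, W, N, F}.
  Root Z: left subtree has 1 node {K}, right has 5 {S, Y, W, N, F}.
    Root F: left subtree has 4 nodes {S, Y, W, N}, right has 0 { }.
      Root Y: left subtree has 1 node {S}, right has 2 {W, N}.
        Root W: left subtree has 0 nodes { }, right has 1 {N}.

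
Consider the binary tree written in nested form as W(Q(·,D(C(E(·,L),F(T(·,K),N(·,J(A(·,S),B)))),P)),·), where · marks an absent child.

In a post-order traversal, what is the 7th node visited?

B

Post-order visits the left subtree, then the right subtree, then the node.
At W: go left to Q.
  At Q: no left child.
  At Q: go right to D.
    At D: go left to C.
      At C: go left to E.
        At E: no left child.
        At E: go right to L.
          L is a leaf — visit L.
        Visit E.
      At C: go right to F.
        At F: go left to T.
          At T: no left child.
          At T: go right to K.
            K is a leaf — visit K.
          Visit T.
        At F: go right to N.
          At N: no left child.
          At N: go right to J.
            At J: go left to A.
              At A: no left child.
              At A: go right to S.
                S is a leaf — visit S.
              Visit A.
            At J: go right to B.
              B is a leaf — visit B.
            Visit J.
          Visit N.
        Visit F.
      Visit C.
    At D: go right to P.
      P is a leaf — visit P.
    Visit D.
  Visit Q.
At W: no right child.
Visit W.
Full post-order sequence: L, E, K, T, S, A, B, J, N, F, C, P, D, Q, W.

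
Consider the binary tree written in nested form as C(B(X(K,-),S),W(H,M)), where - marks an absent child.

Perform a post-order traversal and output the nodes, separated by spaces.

Post-order visits the left subtree, then the right subtree, then the node.
At C: go left to B.
  At B: go left to X.
    At X: go left to K.
      K is a leaf — visit K.
    At X: no right child.
    Visit X.
  At B: go right to S.
    S is a leaf — visit S.
  Visit B.
At C: go right to W.
  At W: go left to H.
    H is a leaf — visit H.
  At W: go right to M.
    M is a leaf — visit M.
  Visit W.
Visit C.

K X S B H M W C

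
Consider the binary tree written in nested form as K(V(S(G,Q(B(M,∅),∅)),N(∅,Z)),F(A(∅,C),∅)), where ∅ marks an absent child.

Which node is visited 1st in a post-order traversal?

G

Post-order visits the left subtree, then the right subtree, then the node.
At K: go left to V.
  At V: go left to S.
    At S: go left to G.
      G is a leaf — visit G.
    At S: go right to Q.
      At Q: go left to B.
        At B: go left to M.
          M is a leaf — visit M.
        At B: no right child.
        Visit B.
      At Q: no right child.
      Visit Q.
    Visit S.
  At V: go right to N.
    At N: no left child.
    At N: go right to Z.
      Z is a leaf — visit Z.
    Visit N.
  Visit V.
At K: go right to F.
  At F: go left to A.
    At A: no left child.
    At A: go right to C.
      C is a leaf — visit C.
    Visit A.
  At F: no right child.
  Visit F.
Visit K.
Full post-order sequence: G, M, B, Q, S, Z, N, V, C, A, F, K.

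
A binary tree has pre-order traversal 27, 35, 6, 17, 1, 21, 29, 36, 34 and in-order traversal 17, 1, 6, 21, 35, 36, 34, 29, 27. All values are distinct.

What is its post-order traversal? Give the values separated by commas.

1, 17, 21, 6, 34, 36, 29, 35, 27

The first element of pre-order is the root; it splits in-order into left and right subtrees.
Root 27: left subtree has 8 nodes {17, 1, 6, 21, 35, 36, 34, 29}, right has 0 { }.
  Root 35: left subtree has 4 nodes {17, 1, 6, 21}, right has 3 {36, 34, 29}.
    Root 6: left subtree has 2 nodes {17, 1}, right has 1 {21}.
      Root 17: left subtree has 0 nodes { }, right has 1 {1}.
    Root 29: left subtree has 2 nodes {36, 34}, right has 0 { }.
      Root 36: left subtree has 0 nodes { }, right has 1 {34}.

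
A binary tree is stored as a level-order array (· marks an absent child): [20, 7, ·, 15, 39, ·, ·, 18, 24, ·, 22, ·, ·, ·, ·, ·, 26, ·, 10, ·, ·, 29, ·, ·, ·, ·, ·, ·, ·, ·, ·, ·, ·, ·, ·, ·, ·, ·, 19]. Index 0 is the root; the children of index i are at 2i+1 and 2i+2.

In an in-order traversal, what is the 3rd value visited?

15

In-order visits the left subtree, then the node, then the right subtree.
At 20: go left to 7.
  At 7: go left to 15.
    At 15: go left to 18.
      At 18: no left child.
      Visit 18.
      At 18: go right to 26.
        26 is a leaf — visit 26.
    Visit 15.
    At 15: go right to 24.
      At 24: no left child.
      Visit 24.
      At 24: go right to 10.
        At 10: no left child.
        Visit 10.
        At 10: go right to 19.
          19 is a leaf — visit 19.
  Visit 7.
  At 7: go right to 39.
    At 39: no left child.
    Visit 39.
    At 39: go right to 22.
      At 22: go left to 29.
        29 is a leaf — visit 29.
      Visit 22.
      At 22: no right child.
Visit 20.
At 20: no right child.
Full in-order sequence: 18, 26, 15, 24, 10, 19, 7, 39, 29, 22, 20.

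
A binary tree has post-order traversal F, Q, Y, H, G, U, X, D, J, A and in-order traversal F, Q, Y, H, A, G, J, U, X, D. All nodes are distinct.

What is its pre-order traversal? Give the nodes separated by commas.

A, H, Y, Q, F, J, G, D, X, U

The last element of post-order is the root; it splits in-order into left and right subtrees.
Root A: left subtree has 4 nodes {F, Q, Y, H}, right has 5 {G, J, U, X, D}.
  Root H: left subtree has 3 nodes {F, Q, Y}, right has 0 { }.
    Root Y: left subtree has 2 nodes {F, Q}, right has 0 { }.
      Root Q: left subtree has 1 node {F}, right has 0 { }.
  Root J: left subtree has 1 node {G}, right has 3 {U, X, D}.
    Root D: left subtree has 2 nodes {U, X}, right has 0 { }.
      Root X: left subtree has 1 node {U}, right has 0 { }.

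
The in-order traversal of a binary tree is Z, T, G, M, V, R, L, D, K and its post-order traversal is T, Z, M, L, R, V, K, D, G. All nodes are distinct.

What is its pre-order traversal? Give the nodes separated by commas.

G, Z, T, D, V, M, R, L, K

The last element of post-order is the root; it splits in-order into left and right subtrees.
Root G: left subtree has 2 nodes {Z, T}, right has 6 {M, V, R, L, D, K}.
  Root Z: left subtree has 0 nodes { }, right has 1 {T}.
  Root D: left subtree has 4 nodes {M, V, R, L}, right has 1 {K}.
    Root V: left subtree has 1 node {M}, right has 2 {R, L}.
      Root R: left subtree has 0 nodes { }, right has 1 {L}.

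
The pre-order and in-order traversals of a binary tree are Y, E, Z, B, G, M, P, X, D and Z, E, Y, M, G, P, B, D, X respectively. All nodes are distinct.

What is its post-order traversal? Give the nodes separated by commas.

Z, E, M, P, G, D, X, B, Y

The first element of pre-order is the root; it splits in-order into left and right subtrees.
Root Y: left subtree has 2 nodes {Z, E}, right has 6 {M, G, P, B, D, X}.
  Root E: left subtree has 1 node {Z}, right has 0 { }.
  Root B: left subtree has 3 nodes {M, G, P}, right has 2 {D, X}.
    Root G: left subtree has 1 node {M}, right has 1 {P}.
    Root X: left subtree has 1 node {D}, right has 0 { }.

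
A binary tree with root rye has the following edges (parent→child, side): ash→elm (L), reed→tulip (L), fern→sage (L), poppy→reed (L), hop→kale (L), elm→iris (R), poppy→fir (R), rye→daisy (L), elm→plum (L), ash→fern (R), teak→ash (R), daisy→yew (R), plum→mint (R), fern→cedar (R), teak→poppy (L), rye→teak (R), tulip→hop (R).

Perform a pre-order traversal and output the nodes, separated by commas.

Pre-order visits the node, then its left subtree, then its right subtree.
Visit rye.
At rye: go left to daisy.
  Visit daisy.
  At daisy: no left child.
  At daisy: go right to yew.
    yew is a leaf — visit yew.
At rye: go right to teak.
  Visit teak.
  At teak: go left to poppy.
    Visit poppy.
    At poppy: go left to reed.
      Visit reed.
      At reed: go left to tulip.
        Visit tulip.
        At tulip: no left child.
        At tulip: go right to hop.
          Visit hop.
          At hop: go left to kale.
            kale is a leaf — visit kale.
          At hop: no right child.
      At reed: no right child.
    At poppy: go right to fir.
      fir is a leaf — visit fir.
  At teak: go right to ash.
    Visit ash.
    At ash: go left to elm.
      Visit elm.
      At elm: go left to plum.
        Visit plum.
        At plum: no left child.
        At plum: go right to mint.
          mint is a leaf — visit mint.
      At elm: go right to iris.
        iris is a leaf — visit iris.
    At ash: go right to fern.
      Visit fern.
      At fern: go left to sage.
        sage is a leaf — visit sage.
      At fern: go right to cedar.
        cedar is a leaf — visit cedar.

rye, daisy, yew, teak, poppy, reed, tulip, hop, kale, fir, ash, elm, plum, mint, iris, fern, sage, cedar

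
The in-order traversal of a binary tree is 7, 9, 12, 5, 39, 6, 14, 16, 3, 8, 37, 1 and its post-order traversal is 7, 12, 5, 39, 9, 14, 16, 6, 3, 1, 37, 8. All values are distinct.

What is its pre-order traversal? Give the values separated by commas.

8, 3, 6, 9, 7, 39, 5, 12, 16, 14, 37, 1

The last element of post-order is the root; it splits in-order into left and right subtrees.
Root 8: left subtree has 9 nodes {7, 9, 12, 5, 39, 6, 14, 16, 3}, right has 2 {37, 1}.
  Root 3: left subtree has 8 nodes {7, 9, 12, 5, 39, 6, 14, 16}, right has 0 { }.
    Root 6: left subtree has 5 nodes {7, 9, 12, 5, 39}, right has 2 {14, 16}.
      Root 9: left subtree has 1 node {7}, right has 3 {12, 5, 39}.
        Root 39: left subtree has 2 nodes {12, 5}, right has 0 { }.
          Root 5: left subtree has 1 node {12}, right has 0 { }.
      Root 16: left subtree has 1 node {14}, right has 0 { }.
  Root 37: left subtree has 0 nodes { }, right has 1 {1}.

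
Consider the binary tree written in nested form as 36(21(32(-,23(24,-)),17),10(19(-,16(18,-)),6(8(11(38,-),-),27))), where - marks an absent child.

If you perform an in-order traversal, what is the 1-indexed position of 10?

10

In-order visits the left subtree, then the node, then the right subtree.
At 36: go left to 21.
  At 21: go left to 32.
    At 32: no left child.
    Visit 32.
    At 32: go right to 23.
      At 23: go left to 24.
        24 is a leaf — visit 24.
      Visit 23.
      At 23: no right child.
  Visit 21.
  At 21: go right to 17.
    17 is a leaf — visit 17.
Visit 36.
At 36: go right to 10.
  At 10: go left to 19.
    At 19: no left child.
    Visit 19.
    At 19: go right to 16.
      At 16: go left to 18.
        18 is a leaf — visit 18.
      Visit 16.
      At 16: no right child.
  Visit 10.
  At 10: go right to 6.
    At 6: go left to 8.
      At 8: go left to 11.
        At 11: go left to 38.
          38 is a leaf — visit 38.
        Visit 11.
        At 11: no right child.
      Visit 8.
      At 8: no right child.
    Visit 6.
    At 6: go right to 27.
      27 is a leaf — visit 27.
Full in-order sequence: 32, 24, 23, 21, 17, 36, 19, 18, 16, 10, 38, 11, 8, 6, 27.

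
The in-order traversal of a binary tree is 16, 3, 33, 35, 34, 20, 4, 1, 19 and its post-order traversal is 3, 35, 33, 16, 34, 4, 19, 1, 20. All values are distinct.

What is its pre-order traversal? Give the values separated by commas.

20, 34, 16, 33, 3, 35, 1, 4, 19

The last element of post-order is the root; it splits in-order into left and right subtrees.
Root 20: left subtree has 5 nodes {16, 3, 33, 35, 34}, right has 3 {4, 1, 19}.
  Root 34: left subtree has 4 nodes {16, 3, 33, 35}, right has 0 { }.
    Root 16: left subtree has 0 nodes { }, right has 3 {3, 33, 35}.
      Root 33: left subtree has 1 node {3}, right has 1 {35}.
  Root 1: left subtree has 1 node {4}, right has 1 {19}.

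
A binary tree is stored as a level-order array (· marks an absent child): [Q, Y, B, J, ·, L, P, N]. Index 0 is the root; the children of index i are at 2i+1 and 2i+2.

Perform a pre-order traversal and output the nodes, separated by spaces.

Q Y J N B L P

Pre-order visits the node, then its left subtree, then its right subtree.
Visit Q.
At Q: go left to Y.
  Visit Y.
  At Y: go left to J.
    Visit J.
    At J: go left to N.
      N is a leaf — visit N.
    At J: no right child.
  At Y: no right child.
At Q: go right to B.
  Visit B.
  At B: go left to L.
    L is a leaf — visit L.
  At B: go right to P.
    P is a leaf — visit P.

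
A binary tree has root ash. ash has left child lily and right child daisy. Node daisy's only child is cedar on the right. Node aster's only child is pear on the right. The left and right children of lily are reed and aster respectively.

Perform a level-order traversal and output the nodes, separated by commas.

Level-order visits nodes level by level from the root, left to right within each level.
Level 0: ash
Level 1: lily, daisy
Level 2: reed, aster, cedar
Level 3: pear

ash, lily, daisy, reed, aster, cedar, pear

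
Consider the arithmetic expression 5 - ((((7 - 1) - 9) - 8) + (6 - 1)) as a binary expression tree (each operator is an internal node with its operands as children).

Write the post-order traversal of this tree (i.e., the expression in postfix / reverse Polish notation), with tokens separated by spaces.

5 7 1 - 9 - 8 - 6 1 - + -

Post-order on an expression tree gives postfix notation: for each operator, emit left operand, right operand, then the operator.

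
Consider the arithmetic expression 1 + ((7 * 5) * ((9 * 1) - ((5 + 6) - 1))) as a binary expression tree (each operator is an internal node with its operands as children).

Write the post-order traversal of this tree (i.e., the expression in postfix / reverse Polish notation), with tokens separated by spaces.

Post-order on an expression tree gives postfix notation: for each operator, emit left operand, right operand, then the operator.

1 7 5 * 9 1 * 5 6 + 1 - - * +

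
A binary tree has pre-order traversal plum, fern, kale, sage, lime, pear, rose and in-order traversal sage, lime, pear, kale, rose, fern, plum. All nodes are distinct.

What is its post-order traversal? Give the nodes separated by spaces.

pear lime sage rose kale fern plum

The first element of pre-order is the root; it splits in-order into left and right subtrees.
Root plum: left subtree has 6 nodes {sage, lime, pear, kale, rose, fern}, right has 0 { }.
  Root fern: left subtree has 5 nodes {sage, lime, pear, kale, rose}, right has 0 { }.
    Root kale: left subtree has 3 nodes {sage, lime, pear}, right has 1 {rose}.
      Root sage: left subtree has 0 nodes { }, right has 2 {lime, pear}.
        Root lime: left subtree has 0 nodes { }, right has 1 {pear}.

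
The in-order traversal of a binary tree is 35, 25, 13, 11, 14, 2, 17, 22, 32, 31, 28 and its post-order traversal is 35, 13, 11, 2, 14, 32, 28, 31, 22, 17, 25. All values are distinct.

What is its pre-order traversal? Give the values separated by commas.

25, 35, 17, 14, 11, 13, 2, 22, 31, 32, 28

The last element of post-order is the root; it splits in-order into left and right subtrees.
Root 25: left subtree has 1 node {35}, right has 9 {13, 11, 14, 2, 17, 22, 32, 31, 28}.
  Root 17: left subtree has 4 nodes {13, 11, 14, 2}, right has 4 {22, 32, 31, 28}.
    Root 14: left subtree has 2 nodes {13, 11}, right has 1 {2}.
      Root 11: left subtree has 1 node {13}, right has 0 { }.
    Root 22: left subtree has 0 nodes { }, right has 3 {32, 31, 28}.
      Root 31: left subtree has 1 node {32}, right has 1 {28}.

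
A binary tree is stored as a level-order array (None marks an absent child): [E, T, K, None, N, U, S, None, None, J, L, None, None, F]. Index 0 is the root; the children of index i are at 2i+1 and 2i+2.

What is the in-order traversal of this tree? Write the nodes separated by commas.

T, J, N, L, E, U, K, F, S

In-order visits the left subtree, then the node, then the right subtree.
At E: go left to T.
  At T: no left child.
  Visit T.
  At T: go right to N.
    At N: go left to J.
      J is a leaf — visit J.
    Visit N.
    At N: go right to L.
      L is a leaf — visit L.
Visit E.
At E: go right to K.
  At K: go left to U.
    U is a leaf — visit U.
  Visit K.
  At K: go right to S.
    At S: go left to F.
      F is a leaf — visit F.
    Visit S.
    At S: no right child.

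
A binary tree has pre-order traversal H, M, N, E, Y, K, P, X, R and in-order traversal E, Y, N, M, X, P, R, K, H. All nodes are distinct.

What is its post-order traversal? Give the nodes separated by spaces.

The first element of pre-order is the root; it splits in-order into left and right subtrees.
Root H: left subtree has 8 nodes {E, Y, N, M, X, P, R, K}, right has 0 { }.
  Root M: left subtree has 3 nodes {E, Y, N}, right has 4 {X, P, R, K}.
    Root N: left subtree has 2 nodes {E, Y}, right has 0 { }.
      Root E: left subtree has 0 nodes { }, right has 1 {Y}.
    Root K: left subtree has 3 nodes {X, P, R}, right has 0 { }.
      Root P: left subtree has 1 node {X}, right has 1 {R}.

Y E N X R P K M H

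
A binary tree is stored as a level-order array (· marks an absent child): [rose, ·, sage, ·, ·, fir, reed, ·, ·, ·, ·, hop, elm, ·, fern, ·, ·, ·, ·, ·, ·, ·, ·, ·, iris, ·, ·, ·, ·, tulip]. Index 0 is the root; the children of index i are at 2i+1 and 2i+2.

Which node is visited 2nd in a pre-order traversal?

sage

Pre-order visits the node, then its left subtree, then its right subtree.
Visit rose.
At rose: no left child.
At rose: go right to sage.
  Visit sage.
  At sage: go left to fir.
    Visit fir.
    At fir: go left to hop.
      Visit hop.
      At hop: no left child.
      At hop: go right to iris.
        iris is a leaf — visit iris.
    At fir: go right to elm.
      elm is a leaf — visit elm.
  At sage: go right to reed.
    Visit reed.
    At reed: no left child.
    At reed: go right to fern.
      Visit fern.
      At fern: go left to tulip.
        tulip is a leaf — visit tulip.
      At fern: no right child.
Full pre-order sequence: rose, sage, fir, hop, iris, elm, reed, fern, tulip.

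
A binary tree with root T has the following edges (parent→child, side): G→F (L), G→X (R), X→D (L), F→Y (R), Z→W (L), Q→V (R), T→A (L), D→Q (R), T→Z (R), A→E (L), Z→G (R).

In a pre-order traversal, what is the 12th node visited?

V

Pre-order visits the node, then its left subtree, then its right subtree.
Visit T.
At T: go left to A.
  Visit A.
  At A: go left to E.
    E is a leaf — visit E.
  At A: no right child.
At T: go right to Z.
  Visit Z.
  At Z: go left to W.
    W is a leaf — visit W.
  At Z: go right to G.
    Visit G.
    At G: go left to F.
      Visit F.
      At F: no left child.
      At F: go right to Y.
        Y is a leaf — visit Y.
    At G: go right to X.
      Visit X.
      At X: go left to D.
        Visit D.
        At D: no left child.
        At D: go right to Q.
          Visit Q.
          At Q: no left child.
          At Q: go right to V.
            V is a leaf — visit V.
      At X: no right child.
Full pre-order sequence: T, A, E, Z, W, G, F, Y, X, D, Q, V.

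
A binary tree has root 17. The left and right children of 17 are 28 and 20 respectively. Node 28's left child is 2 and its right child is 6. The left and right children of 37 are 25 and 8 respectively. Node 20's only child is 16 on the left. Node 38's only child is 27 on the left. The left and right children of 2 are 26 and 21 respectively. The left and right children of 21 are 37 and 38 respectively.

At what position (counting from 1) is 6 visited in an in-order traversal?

In-order visits the left subtree, then the node, then the right subtree.
At 17: go left to 28.
  At 28: go left to 2.
    At 2: go left to 26.
      26 is a leaf — visit 26.
    Visit 2.
    At 2: go right to 21.
      At 21: go left to 37.
        At 37: go left to 25.
          25 is a leaf — visit 25.
        Visit 37.
        At 37: go right to 8.
          8 is a leaf — visit 8.
      Visit 21.
      At 21: go right to 38.
        At 38: go left to 27.
          27 is a leaf — visit 27.
        Visit 38.
        At 38: no right child.
  Visit 28.
  At 28: go right to 6.
    6 is a leaf — visit 6.
Visit 17.
At 17: go right to 20.
  At 20: go left to 16.
    16 is a leaf — visit 16.
  Visit 20.
  At 20: no right child.
Full in-order sequence: 26, 2, 25, 37, 8, 21, 27, 38, 28, 6, 17, 16, 20.

10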